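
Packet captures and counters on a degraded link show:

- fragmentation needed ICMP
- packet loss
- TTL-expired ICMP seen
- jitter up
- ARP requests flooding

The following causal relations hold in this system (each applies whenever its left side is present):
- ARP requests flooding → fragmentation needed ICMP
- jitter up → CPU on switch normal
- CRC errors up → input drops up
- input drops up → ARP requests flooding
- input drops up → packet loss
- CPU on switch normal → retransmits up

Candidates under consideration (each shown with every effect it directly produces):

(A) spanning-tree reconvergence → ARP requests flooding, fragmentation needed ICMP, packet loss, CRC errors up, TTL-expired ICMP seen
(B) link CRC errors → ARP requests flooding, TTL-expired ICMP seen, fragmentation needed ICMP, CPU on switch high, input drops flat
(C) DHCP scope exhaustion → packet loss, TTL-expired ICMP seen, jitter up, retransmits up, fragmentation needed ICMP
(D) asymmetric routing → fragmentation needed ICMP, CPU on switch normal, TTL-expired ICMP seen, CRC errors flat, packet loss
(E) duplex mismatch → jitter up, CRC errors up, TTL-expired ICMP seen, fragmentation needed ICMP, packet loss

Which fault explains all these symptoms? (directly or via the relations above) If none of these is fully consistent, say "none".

E

Testing each hypothesis:
(A) spanning-tree reconvergence — fragmentation needed ICMP ✓; packet loss ✓; TTL-expired ICMP seen ✓; jitter up ✗; ARP requests flooding ✓
(B) link CRC errors — fragmentation needed ICMP ✓; packet loss ✗; TTL-expired ICMP seen ✓; jitter up ✗; ARP requests flooding ✓
(C) DHCP scope exhaustion — does not account for ARP requests flooding
(D) asymmetric routing — fragmentation needed ICMP ✓; packet loss ✓; TTL-expired ICMP seen ✓; jitter up ✗; ARP requests flooding ✗
(E) duplex mismatch — accounts for every observation (ARP requests flooding via CRC errors up → input drops up → ARP requests flooding)
(E) is the only candidate with no mismatches.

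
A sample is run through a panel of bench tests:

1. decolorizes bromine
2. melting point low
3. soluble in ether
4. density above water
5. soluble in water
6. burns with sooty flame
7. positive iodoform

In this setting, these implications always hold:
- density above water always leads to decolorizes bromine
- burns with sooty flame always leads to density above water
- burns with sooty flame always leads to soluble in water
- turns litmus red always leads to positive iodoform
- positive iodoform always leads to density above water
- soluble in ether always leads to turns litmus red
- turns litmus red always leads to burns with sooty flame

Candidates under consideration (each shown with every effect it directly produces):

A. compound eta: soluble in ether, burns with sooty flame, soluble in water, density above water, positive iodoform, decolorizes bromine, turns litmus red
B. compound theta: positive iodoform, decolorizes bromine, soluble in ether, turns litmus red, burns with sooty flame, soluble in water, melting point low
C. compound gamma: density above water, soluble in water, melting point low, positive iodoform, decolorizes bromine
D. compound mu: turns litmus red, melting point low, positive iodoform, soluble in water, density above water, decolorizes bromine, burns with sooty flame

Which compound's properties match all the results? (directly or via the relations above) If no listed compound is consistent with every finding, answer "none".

B

Checking each candidate against the observations:
(A) compound eta — decolorizes bromine ✓; melting point low ✗; soluble in ether ✓; density above water ✓; soluble in water ✓; burns with sooty flame ✓; positive iodoform ✓
(B) compound theta — decolorizes bromine ✓; melting point low ✓; soluble in ether ✓; density above water ✓ (by burns with sooty flame → density above water); soluble in water ✓; burns with sooty flame ✓; positive iodoform ✓
(C) compound gamma — does not account for soluble in ether, burns with sooty flame
(D) compound mu — decolorizes bromine ✓; melting point low ✓; soluble in ether ✗; density above water ✓; soluble in water ✓; burns with sooty flame ✓; positive iodoform ✓
(B) is the only candidate with no mismatches.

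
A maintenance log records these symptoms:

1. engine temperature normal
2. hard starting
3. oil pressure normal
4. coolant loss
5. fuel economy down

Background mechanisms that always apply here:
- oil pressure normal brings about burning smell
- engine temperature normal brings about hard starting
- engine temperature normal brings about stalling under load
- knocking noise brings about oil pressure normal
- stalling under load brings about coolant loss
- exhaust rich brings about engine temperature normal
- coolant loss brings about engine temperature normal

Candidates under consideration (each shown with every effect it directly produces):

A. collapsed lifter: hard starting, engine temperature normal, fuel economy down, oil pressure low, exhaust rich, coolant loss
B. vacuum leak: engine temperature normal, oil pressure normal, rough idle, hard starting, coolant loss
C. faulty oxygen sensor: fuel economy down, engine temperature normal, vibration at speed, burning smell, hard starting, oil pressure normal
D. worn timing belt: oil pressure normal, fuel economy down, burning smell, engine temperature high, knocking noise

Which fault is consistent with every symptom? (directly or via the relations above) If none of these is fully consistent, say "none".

C

For each candidate, compare predicted effects to what was observed:
(A) collapsed lifter — engine temperature normal yes; hard starting yes; oil pressure normal NO; coolant loss yes; fuel economy down yes
(B) vacuum leak — does not account for fuel economy down
(C) faulty oxygen sensor — accounts for every observation (coolant loss through engine temperature normal → stalling under load → coolant loss)
(D) worn timing belt — fails on engine temperature normal, hard starting, coolant loss (predicts engine temperature high, not engine temperature normal)
(C) is the only candidate with no mismatches.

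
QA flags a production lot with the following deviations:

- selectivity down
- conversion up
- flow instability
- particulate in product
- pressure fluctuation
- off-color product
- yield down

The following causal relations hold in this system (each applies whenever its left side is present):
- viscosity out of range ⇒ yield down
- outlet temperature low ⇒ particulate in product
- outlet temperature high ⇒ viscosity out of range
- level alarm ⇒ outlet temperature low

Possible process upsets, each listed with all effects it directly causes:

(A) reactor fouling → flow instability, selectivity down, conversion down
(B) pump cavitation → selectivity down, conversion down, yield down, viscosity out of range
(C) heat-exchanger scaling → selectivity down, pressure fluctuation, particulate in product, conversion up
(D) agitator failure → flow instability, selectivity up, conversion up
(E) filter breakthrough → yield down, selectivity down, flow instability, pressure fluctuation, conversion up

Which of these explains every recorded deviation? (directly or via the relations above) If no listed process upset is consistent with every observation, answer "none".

none

Per-candidate check:
(A) reactor fouling — fails on conversion up, particulate in product, pressure fluctuation, off-color product, yield down (predicts conversion down, not conversion up)
(B) pump cavitation — selectivity down ✓; conversion up ✗; flow instability ✗; particulate in product ✗; pressure fluctuation ✗; off-color product ✗; yield down ✓
(C) heat-exchanger scaling — selectivity down ✓; conversion up ✓; flow instability ✗; particulate in product ✓; pressure fluctuation ✓; off-color product ✗; yield down ✗
(D) agitator failure — selectivity down ✗; conversion up ✓; flow instability ✓; particulate in product ✗; pressure fluctuation ✗; off-color product ✗; yield down ✗
(E) filter breakthrough — does not account for particulate in product, off-color product
None of the listed candidates fits everything.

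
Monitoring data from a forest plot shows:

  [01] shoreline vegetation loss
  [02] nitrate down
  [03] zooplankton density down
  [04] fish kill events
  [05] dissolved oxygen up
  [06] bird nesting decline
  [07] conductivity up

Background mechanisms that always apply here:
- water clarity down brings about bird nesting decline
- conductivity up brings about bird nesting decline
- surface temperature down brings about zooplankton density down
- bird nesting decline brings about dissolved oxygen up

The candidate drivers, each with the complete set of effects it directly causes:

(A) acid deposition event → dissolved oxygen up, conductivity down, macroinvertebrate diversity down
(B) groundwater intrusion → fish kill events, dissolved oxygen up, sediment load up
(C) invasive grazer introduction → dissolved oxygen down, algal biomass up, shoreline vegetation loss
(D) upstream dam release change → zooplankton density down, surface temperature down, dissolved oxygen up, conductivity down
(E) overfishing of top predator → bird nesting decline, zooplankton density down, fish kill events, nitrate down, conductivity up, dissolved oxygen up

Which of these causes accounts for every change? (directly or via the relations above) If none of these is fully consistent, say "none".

Per-candidate check:
(A) acid deposition event — shoreline vegetation loss NO; nitrate down NO; zooplankton density down NO; fish kill events NO; dissolved oxygen up yes; bird nesting decline NO; conductivity up NO
(B) groundwater intrusion — shoreline vegetation loss NO; nitrate down NO; zooplankton density down NO; fish kill events yes; dissolved oxygen up yes; bird nesting decline NO; conductivity up NO
(C) invasive grazer introduction — shoreline vegetation loss yes; nitrate down NO; zooplankton density down NO; fish kill events NO; dissolved oxygen up NO; bird nesting decline NO; conductivity up NO
(D) upstream dam release change — fails on shoreline vegetation loss, nitrate down, fish kill events, bird nesting decline, conductivity up (predicts conductivity down, not conductivity up)
(E) overfishing of top predator — shoreline vegetation loss NO; nitrate down yes; zooplankton density down yes; fish kill events yes; dissolved oxygen up yes; bird nesting decline yes; conductivity up yes
No candidate is consistent with all observations.

none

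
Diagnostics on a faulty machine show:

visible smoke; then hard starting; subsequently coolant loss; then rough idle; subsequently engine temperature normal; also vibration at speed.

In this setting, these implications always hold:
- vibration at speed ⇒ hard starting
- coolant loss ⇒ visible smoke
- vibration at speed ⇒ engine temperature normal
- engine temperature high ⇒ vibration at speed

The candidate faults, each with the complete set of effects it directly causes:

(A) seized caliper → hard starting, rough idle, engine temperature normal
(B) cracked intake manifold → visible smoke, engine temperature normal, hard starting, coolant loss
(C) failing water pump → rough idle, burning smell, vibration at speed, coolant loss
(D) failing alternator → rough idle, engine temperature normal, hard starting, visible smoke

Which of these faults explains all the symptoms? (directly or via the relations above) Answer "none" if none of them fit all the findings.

C

Testing each hypothesis:
(A) seized caliper — does not account for visible smoke, coolant loss, vibration at speed
(B) cracked intake manifold — does not account for rough idle, vibration at speed
(C) failing water pump — visible smoke ✓ (via coolant loss → visible smoke); hard starting ✓ (via vibration at speed → hard starting); coolant loss ✓; rough idle ✓; engine temperature normal ✓ (via vibration at speed → engine temperature normal); vibration at speed ✓
(D) failing alternator — does not account for coolant loss, vibration at speed
(C) is the only candidate with no mismatches.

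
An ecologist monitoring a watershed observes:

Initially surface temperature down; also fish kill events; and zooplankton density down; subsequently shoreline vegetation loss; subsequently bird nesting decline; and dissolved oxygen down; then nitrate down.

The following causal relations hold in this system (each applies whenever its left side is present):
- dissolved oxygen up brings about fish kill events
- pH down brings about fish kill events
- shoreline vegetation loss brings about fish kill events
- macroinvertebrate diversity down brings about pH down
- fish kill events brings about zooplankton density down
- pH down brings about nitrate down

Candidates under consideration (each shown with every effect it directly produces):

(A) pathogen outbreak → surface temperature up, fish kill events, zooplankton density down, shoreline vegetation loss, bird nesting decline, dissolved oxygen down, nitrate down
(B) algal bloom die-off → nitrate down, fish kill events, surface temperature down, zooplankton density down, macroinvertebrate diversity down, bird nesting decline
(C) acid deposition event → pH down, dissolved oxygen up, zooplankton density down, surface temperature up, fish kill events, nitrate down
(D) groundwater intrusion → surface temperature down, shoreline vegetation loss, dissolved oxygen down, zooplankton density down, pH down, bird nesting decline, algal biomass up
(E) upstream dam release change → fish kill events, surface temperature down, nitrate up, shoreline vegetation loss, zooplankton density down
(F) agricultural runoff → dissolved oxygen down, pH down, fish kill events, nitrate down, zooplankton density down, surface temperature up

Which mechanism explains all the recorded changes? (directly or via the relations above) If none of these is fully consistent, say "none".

D

For each candidate, compare predicted effects to what was observed:
(A) pathogen outbreak — surface temperature down NO; fish kill events yes; zooplankton density down yes; shoreline vegetation loss yes; bird nesting decline yes; dissolved oxygen down yes; nitrate down yes
(B) algal bloom die-off — surface temperature down yes; fish kill events yes; zooplankton density down yes; shoreline vegetation loss NO; bird nesting decline yes; dissolved oxygen down NO; nitrate down yes
(C) acid deposition event — fails on surface temperature down, shoreline vegetation loss, bird nesting decline, dissolved oxygen down (predicts surface temperature up, not surface temperature down; predicts dissolved oxygen up, not dissolved oxygen down)
(D) groundwater intrusion — surface temperature down yes; fish kill events yes (through shoreline vegetation loss → fish kill events); zooplankton density down yes; shoreline vegetation loss yes; bird nesting decline yes; dissolved oxygen down yes; nitrate down yes (through pH down → nitrate down)
(E) upstream dam release change — surface temperature down yes; fish kill events yes; zooplankton density down yes; shoreline vegetation loss yes; bird nesting decline NO; dissolved oxygen down NO; nitrate down NO
(F) agricultural runoff — surface temperature down NO; fish kill events yes; zooplankton density down yes; shoreline vegetation loss NO; bird nesting decline NO; dissolved oxygen down yes; nitrate down yes
(D) is the only candidate with no mismatches.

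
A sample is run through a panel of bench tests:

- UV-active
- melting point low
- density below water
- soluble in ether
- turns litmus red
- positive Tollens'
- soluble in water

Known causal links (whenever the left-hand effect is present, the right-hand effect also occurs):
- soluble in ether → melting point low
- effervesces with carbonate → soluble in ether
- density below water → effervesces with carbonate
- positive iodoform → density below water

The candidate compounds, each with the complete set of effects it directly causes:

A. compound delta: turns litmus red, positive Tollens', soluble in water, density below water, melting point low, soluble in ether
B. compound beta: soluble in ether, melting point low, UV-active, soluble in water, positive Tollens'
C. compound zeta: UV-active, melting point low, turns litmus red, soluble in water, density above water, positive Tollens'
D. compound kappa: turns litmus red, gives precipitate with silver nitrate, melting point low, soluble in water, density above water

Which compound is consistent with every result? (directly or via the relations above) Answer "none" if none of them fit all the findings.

none

Checking each candidate against the observations:
(A) compound delta — does not account for UV-active
(B) compound beta — does not account for density below water, turns litmus red
(C) compound zeta — UV-active yes; melting point low yes; density below water NO; soluble in ether NO; turns litmus red yes; positive Tollens' yes; soluble in water yes
(D) compound kappa — fails on UV-active, density below water, soluble in ether, positive Tollens' (predicts density above water, not density below water)
None of the listed candidates fits everything.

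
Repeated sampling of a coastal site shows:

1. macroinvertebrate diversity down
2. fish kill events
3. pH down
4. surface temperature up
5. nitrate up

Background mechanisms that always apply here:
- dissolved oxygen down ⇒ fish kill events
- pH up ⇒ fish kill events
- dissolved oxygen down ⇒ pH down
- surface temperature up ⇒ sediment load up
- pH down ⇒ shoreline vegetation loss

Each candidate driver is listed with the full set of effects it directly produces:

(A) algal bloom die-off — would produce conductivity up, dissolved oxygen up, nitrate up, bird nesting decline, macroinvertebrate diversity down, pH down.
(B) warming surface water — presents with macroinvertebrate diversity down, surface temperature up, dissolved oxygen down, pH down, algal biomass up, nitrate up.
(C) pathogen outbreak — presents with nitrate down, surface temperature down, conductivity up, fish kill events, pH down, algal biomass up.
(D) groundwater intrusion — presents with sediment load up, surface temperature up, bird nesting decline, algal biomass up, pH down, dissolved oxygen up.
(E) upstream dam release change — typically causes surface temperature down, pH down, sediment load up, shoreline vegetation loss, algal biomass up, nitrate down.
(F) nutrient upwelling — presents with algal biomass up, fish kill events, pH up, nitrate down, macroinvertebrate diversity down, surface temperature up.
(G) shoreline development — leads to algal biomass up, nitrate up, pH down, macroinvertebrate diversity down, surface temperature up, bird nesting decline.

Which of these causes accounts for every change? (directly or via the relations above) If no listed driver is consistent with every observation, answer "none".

B

Checking each candidate against the observations:
(A) algal bloom die-off — macroinvertebrate diversity down +; fish kill events -; pH down +; surface temperature up -; nitrate up +
(B) warming surface water — macroinvertebrate diversity down +; fish kill events + (by dissolved oxygen down → fish kill events); pH down +; surface temperature up +; nitrate up +
(C) pathogen outbreak — fails on macroinvertebrate diversity down, surface temperature up, nitrate up (predicts surface temperature down, not surface temperature up; predicts nitrate down, not nitrate up)
(D) groundwater intrusion — macroinvertebrate diversity down -; fish kill events -; pH down +; surface temperature up +; nitrate up -
(E) upstream dam release change — fails on macroinvertebrate diversity down, fish kill events, surface temperature up, nitrate up (predicts surface temperature down, not surface temperature up; predicts nitrate down, not nitrate up)
(F) nutrient upwelling — macroinvertebrate diversity down +; fish kill events +; pH down -; surface temperature up +; nitrate up -
(G) shoreline development — macroinvertebrate diversity down +; fish kill events -; pH down +; surface temperature up +; nitrate up +
(B) is the only candidate with no mismatches.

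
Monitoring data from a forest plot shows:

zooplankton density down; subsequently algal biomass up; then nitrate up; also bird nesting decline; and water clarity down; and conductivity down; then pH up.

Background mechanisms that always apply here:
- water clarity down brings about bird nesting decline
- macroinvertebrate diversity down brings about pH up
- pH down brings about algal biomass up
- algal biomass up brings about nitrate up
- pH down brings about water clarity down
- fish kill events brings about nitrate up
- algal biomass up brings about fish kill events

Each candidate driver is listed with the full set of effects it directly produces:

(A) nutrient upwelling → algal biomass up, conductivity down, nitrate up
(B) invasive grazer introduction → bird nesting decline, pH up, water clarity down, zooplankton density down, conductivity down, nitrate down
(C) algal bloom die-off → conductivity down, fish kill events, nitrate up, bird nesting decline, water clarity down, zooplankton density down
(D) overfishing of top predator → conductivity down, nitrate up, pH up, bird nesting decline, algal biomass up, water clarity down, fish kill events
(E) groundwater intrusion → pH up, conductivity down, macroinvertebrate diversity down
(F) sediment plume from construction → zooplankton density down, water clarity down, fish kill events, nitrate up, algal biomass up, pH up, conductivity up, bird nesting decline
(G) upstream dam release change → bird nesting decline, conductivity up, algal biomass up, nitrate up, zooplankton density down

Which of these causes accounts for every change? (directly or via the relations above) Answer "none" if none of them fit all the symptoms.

Per-candidate check:
(A) nutrient upwelling — does not account for zooplankton density down, bird nesting decline, water clarity down, pH up
(B) invasive grazer introduction — fails on algal biomass up, nitrate up (predicts nitrate down, not nitrate up)
(C) algal bloom die-off — zooplankton density down ✓; algal biomass up ✗; nitrate up ✓; bird nesting decline ✓; water clarity down ✓; conductivity down ✓; pH up ✗
(D) overfishing of top predator — zooplankton density down ✗; algal biomass up ✓; nitrate up ✓; bird nesting decline ✓; water clarity down ✓; conductivity down ✓; pH up ✓
(E) groundwater intrusion — zooplankton density down ✗; algal biomass up ✗; nitrate up ✗; bird nesting decline ✗; water clarity down ✗; conductivity down ✓; pH up ✓
(F) sediment plume from construction — zooplankton density down ✓; algal biomass up ✓; nitrate up ✓; bird nesting decline ✓; water clarity down ✓; conductivity down ✗; pH up ✓
(G) upstream dam release change — zooplankton density down ✓; algal biomass up ✓; nitrate up ✓; bird nesting decline ✓; water clarity down ✗; conductivity down ✗; pH up ✗
None of the listed candidates fits everything.

none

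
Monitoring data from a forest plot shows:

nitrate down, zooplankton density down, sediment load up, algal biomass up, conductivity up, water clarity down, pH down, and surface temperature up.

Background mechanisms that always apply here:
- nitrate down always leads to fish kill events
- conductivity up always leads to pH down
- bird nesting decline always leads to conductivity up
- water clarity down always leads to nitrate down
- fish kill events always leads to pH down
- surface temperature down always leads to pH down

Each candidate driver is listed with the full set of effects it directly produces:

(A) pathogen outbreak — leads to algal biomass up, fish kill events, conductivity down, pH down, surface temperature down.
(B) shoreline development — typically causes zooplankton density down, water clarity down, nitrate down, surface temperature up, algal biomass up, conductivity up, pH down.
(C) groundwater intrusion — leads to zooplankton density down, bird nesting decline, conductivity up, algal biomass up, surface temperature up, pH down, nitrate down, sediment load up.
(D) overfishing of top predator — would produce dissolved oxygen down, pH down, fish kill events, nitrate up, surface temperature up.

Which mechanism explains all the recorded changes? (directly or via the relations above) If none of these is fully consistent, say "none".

Per-candidate check:
(A) pathogen outbreak — nitrate down -; zooplankton density down -; sediment load up -; algal biomass up +; conductivity up -; water clarity down -; pH down +; surface temperature up -
(B) shoreline development — does not account for sediment load up
(C) groundwater intrusion — does not account for water clarity down
(D) overfishing of top predator — nitrate down -; zooplankton density down -; sediment load up -; algal biomass up -; conductivity up -; water clarity down -; pH down +; surface temperature up +
Every candidate fails on at least one observation.

none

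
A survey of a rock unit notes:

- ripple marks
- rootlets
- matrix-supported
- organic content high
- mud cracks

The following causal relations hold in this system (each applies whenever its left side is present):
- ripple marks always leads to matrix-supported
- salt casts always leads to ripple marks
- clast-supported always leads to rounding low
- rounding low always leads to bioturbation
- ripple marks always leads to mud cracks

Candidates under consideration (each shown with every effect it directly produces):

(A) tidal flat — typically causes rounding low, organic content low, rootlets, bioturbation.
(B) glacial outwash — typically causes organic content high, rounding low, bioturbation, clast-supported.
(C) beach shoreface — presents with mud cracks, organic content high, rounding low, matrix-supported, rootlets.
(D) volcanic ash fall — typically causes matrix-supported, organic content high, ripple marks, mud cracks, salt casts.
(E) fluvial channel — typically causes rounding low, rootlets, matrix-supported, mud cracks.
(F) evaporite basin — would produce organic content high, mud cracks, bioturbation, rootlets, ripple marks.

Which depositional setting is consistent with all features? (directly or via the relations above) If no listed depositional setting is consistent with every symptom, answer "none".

F

Checking each candidate against the observations:
(A) tidal flat — ripple marks miss; rootlets match; matrix-supported miss; organic content high miss; mud cracks miss
(B) glacial outwash — ripple marks miss; rootlets miss; matrix-supported miss; organic content high match; mud cracks miss
(C) beach shoreface — does not account for ripple marks
(D) volcanic ash fall — ripple marks match; rootlets miss; matrix-supported match; organic content high match; mud cracks match
(E) fluvial channel — does not account for ripple marks, organic content high
(F) evaporite basin — accounts for every observation (matrix-supported via ripple marks → matrix-supported)
(F) alone accounts for all the evidence.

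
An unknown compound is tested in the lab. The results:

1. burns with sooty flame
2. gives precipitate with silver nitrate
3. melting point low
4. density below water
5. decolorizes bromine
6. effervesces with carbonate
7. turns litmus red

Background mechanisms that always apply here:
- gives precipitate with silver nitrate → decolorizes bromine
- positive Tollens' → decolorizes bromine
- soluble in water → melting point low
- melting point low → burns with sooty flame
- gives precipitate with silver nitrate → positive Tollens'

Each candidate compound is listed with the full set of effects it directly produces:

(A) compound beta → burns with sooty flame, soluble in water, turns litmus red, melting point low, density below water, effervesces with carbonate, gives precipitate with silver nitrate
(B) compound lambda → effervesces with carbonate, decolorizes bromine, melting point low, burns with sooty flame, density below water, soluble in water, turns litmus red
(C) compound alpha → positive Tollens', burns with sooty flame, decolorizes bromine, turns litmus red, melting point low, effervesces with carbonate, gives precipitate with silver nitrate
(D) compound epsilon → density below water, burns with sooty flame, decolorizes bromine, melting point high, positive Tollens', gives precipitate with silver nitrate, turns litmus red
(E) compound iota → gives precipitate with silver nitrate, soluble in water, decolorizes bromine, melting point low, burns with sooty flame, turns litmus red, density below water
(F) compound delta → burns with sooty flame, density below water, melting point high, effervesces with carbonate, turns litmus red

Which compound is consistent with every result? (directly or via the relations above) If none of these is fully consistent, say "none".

Per-candidate check:
(A) compound beta — burns with sooty flame match; gives precipitate with silver nitrate match; melting point low match; density below water match; decolorizes bromine match (by gives precipitate with silver nitrate → decolorizes bromine); effervesces with carbonate match; turns litmus red match
(B) compound lambda — does not account for gives precipitate with silver nitrate
(C) compound alpha — burns with sooty flame match; gives precipitate with silver nitrate match; melting point low match; density below water miss; decolorizes bromine match; effervesces with carbonate match; turns litmus red match
(D) compound epsilon — burns with sooty flame match; gives precipitate with silver nitrate match; melting point low miss; density below water match; decolorizes bromine match; effervesces with carbonate miss; turns litmus red match
(E) compound iota — does not account for effervesces with carbonate
(F) compound delta — burns with sooty flame match; gives precipitate with silver nitrate miss; melting point low miss; density below water match; decolorizes bromine miss; effervesces with carbonate match; turns litmus red match
Only (A) is consistent with every observation.

A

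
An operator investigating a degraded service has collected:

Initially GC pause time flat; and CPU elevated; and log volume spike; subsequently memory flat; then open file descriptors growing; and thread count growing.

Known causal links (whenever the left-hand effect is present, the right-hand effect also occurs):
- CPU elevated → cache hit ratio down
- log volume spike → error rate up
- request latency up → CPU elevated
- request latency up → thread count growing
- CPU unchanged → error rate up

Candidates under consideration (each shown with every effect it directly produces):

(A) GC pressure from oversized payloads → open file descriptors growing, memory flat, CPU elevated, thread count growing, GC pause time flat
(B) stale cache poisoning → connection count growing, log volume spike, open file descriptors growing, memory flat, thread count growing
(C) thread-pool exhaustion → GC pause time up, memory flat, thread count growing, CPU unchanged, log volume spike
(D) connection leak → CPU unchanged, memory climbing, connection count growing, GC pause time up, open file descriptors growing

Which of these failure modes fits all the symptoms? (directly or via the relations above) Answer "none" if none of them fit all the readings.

Per-candidate check:
(A) GC pressure from oversized payloads — does not account for log volume spike
(B) stale cache poisoning — GC pause time flat ✗; CPU elevated ✗; log volume spike ✓; memory flat ✓; open file descriptors growing ✓; thread count growing ✓
(C) thread-pool exhaustion — GC pause time flat ✗; CPU elevated ✗; log volume spike ✓; memory flat ✓; open file descriptors growing ✗; thread count growing ✓
(D) connection leak — fails on GC pause time flat, CPU elevated, log volume spike, memory flat, thread count growing (predicts GC pause time up, not GC pause time flat; predicts CPU unchanged, not CPU elevated; predicts memory climbing, not memory flat)
Every candidate fails on at least one observation.

none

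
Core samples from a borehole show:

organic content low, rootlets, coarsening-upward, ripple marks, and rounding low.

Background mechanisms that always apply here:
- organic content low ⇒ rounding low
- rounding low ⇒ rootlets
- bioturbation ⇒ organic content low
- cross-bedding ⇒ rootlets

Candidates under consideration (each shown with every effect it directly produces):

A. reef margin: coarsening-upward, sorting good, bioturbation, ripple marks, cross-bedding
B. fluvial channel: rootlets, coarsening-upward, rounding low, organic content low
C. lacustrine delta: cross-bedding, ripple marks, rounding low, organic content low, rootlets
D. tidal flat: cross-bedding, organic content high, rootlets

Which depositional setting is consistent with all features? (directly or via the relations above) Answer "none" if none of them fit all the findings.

A

For each candidate, compare predicted effects to what was observed:
(A) reef margin — organic content low + (via bioturbation → organic content low); rootlets + (via cross-bedding → rootlets); coarsening-upward +; ripple marks +; rounding low + (via bioturbation → organic content low → rounding low)
(B) fluvial channel — organic content low +; rootlets +; coarsening-upward +; ripple marks -; rounding low +
(C) lacustrine delta — does not account for coarsening-upward
(D) tidal flat — fails on organic content low, coarsening-upward, ripple marks, rounding low (predicts organic content high, not organic content low)
(A) is the only candidate with no mismatches.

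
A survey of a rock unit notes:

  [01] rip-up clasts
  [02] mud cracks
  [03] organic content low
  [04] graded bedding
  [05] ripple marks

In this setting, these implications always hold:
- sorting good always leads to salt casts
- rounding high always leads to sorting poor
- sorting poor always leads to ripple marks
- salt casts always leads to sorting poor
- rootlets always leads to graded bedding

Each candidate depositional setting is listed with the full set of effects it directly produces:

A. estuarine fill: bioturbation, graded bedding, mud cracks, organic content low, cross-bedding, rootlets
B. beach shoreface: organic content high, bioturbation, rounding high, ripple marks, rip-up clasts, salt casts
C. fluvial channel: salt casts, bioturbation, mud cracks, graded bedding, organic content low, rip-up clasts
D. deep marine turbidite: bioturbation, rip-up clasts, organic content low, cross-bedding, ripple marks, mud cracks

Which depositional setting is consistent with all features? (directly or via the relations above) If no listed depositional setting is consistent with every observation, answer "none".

C

Per-candidate check:
(A) estuarine fill — rip-up clasts NO; mud cracks yes; organic content low yes; graded bedding yes; ripple marks NO
(B) beach shoreface — rip-up clasts yes; mud cracks NO; organic content low NO; graded bedding NO; ripple marks yes
(C) fluvial channel — rip-up clasts yes; mud cracks yes; organic content low yes; graded bedding yes; ripple marks yes (through salt casts → sorting poor → ripple marks)
(D) deep marine turbidite — does not account for graded bedding
Only (C) is consistent with every observation.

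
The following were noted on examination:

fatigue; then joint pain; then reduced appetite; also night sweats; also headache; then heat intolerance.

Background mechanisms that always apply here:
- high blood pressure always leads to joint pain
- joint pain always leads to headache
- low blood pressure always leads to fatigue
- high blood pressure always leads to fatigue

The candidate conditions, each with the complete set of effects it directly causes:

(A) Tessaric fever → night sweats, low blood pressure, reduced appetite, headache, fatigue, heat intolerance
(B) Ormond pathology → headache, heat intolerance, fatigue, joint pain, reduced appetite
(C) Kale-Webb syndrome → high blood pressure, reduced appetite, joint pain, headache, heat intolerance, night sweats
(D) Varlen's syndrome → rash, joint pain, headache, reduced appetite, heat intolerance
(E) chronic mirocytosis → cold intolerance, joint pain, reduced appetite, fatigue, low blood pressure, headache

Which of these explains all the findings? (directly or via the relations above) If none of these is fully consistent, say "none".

Checking each candidate against the observations:
(A) Tessaric fever — fatigue match; joint pain miss; reduced appetite match; night sweats match; headache match; heat intolerance match
(B) Ormond pathology — fatigue match; joint pain match; reduced appetite match; night sweats miss; headache match; heat intolerance match
(C) Kale-Webb syndrome — accounts for every observation (fatigue by high blood pressure → fatigue)
(D) Varlen's syndrome — does not account for fatigue, night sweats
(E) chronic mirocytosis — fatigue match; joint pain match; reduced appetite match; night sweats miss; headache match; heat intolerance miss
(C) is the only candidate with no mismatches.

C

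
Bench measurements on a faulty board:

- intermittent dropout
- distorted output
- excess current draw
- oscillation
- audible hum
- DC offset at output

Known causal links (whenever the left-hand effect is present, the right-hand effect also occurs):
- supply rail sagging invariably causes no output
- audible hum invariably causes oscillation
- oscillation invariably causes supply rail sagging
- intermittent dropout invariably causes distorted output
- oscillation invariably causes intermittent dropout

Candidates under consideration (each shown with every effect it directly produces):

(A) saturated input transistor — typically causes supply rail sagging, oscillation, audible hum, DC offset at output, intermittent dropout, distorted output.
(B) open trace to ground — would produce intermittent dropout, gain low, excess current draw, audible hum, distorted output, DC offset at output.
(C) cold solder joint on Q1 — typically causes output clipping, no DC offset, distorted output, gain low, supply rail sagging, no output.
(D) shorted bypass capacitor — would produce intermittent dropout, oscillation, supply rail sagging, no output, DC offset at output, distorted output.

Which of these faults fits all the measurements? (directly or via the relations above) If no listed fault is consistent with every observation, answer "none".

Testing each hypothesis:
(A) saturated input transistor — intermittent dropout +; distorted output +; excess current draw -; oscillation +; audible hum +; DC offset at output +
(B) open trace to ground — accounts for every observation (oscillation by audible hum → oscillation)
(C) cold solder joint on Q1 — intermittent dropout -; distorted output +; excess current draw -; oscillation -; audible hum -; DC offset at output -
(D) shorted bypass capacitor — does not account for excess current draw, audible hum
(B) alone accounts for all the evidence.

B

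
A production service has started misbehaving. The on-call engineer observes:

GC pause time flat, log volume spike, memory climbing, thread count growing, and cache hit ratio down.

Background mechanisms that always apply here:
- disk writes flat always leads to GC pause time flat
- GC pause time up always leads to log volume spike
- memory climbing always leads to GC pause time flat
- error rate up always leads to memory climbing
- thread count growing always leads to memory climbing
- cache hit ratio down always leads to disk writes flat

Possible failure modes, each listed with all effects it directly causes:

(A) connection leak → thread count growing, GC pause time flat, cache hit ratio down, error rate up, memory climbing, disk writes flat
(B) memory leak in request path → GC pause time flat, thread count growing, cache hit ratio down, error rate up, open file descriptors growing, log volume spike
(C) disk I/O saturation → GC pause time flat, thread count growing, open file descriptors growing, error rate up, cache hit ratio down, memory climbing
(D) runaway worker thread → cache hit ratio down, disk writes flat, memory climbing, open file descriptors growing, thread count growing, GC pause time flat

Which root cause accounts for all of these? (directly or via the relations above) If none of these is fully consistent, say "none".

B

Checking each candidate against the observations:
(A) connection leak — GC pause time flat +; log volume spike -; memory climbing +; thread count growing +; cache hit ratio down +
(B) memory leak in request path — GC pause time flat +; log volume spike +; memory climbing + (via error rate up → memory climbing); thread count growing +; cache hit ratio down +
(C) disk I/O saturation — does not account for log volume spike
(D) runaway worker thread — does not account for log volume spike
(B) is the only candidate with no mismatches.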